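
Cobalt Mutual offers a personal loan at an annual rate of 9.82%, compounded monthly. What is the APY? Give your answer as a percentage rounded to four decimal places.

EAR = (1 + 0.0982/12)^12 − 1.
= 1.102743 − 1 = 10.2743%.

10.2743%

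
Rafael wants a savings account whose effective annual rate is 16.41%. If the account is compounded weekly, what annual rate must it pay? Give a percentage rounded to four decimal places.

15.2170%

(1 + r/52)^52 − 1 = 0.1641, so 1 + r/52 = 1.1641^(1/52).
r/52 = 0.002926, so r = 0.152170 = 15.2170%.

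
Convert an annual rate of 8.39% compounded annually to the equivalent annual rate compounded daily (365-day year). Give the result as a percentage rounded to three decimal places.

Compounded annually, EAR = nominal = 0.083900.
Solve (1 + r/365)^365 = 1.083900: r/365 = 1.083900^(1/365) − 1 = 0.000221, so r = 0.080575 = 8.057%.

8.057%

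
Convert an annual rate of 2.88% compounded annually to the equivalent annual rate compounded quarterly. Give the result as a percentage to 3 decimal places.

Compounded annually, EAR = nominal = 0.028800.
Solve (1 + r/4)^4 = 1.028800: r/4 = 1.028800^(1/4) − 1 = 0.007124, so r = 0.028494 = 2.849%.

2.849%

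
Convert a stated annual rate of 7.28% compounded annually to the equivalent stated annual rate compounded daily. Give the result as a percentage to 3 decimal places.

7.028%

Compounded annually, EAR = nominal = 0.072800.
Solve (1 + r/365)^365 = 1.072800: r/365 = 1.072800^(1/365) − 1 = 0.000193, so r = 0.070279 = 7.028%.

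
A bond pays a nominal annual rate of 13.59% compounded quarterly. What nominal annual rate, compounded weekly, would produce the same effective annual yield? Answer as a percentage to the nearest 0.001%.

EAR = (1 + 0.1359/4)^4 − 1 = 0.142984.
Solve (1 + r/52)^52 = 1.142984: r/52 = 1.142984^(1/52) − 1 = 0.002573, so r = 0.133814 = 13.381%.

13.381%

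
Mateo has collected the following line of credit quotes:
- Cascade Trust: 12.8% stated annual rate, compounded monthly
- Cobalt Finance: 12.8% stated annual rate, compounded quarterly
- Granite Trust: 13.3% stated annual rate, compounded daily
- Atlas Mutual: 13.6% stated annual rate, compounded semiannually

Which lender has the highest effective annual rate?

Cascade Trust: (1 + 0.128/12)^12 − 1 = 13.578%
Cobalt Finance: (1 + 0.128/4)^4 − 1 = 13.428%
Granite Trust: (1 + 0.133/365)^365 − 1 = 14.222%
Atlas Mutual: (1 + 0.136/2)^2 − 1 = 14.062%
The highest effective annual rate is Granite Trust at 14.222%.

Granite Trust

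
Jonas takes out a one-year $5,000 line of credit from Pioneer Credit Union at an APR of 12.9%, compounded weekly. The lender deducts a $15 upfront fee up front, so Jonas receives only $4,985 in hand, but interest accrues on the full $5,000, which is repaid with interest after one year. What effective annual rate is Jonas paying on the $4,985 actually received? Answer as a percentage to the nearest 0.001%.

14.093%

Amount owed after one year: 5,000 × (1 + 0.129/52)^52 = 5,000 × 1.137508 = $5,687.54.
Effective rate on net proceeds: 5,687.54 / 4,985 − 1 = 0.140931 = 14.093%.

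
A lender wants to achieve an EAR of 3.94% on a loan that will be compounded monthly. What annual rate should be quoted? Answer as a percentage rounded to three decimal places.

(1 + r/12)^12 − 1 = 0.0394, so 1 + r/12 = 1.0394^(1/12).
r/12 = 0.003225, so r = 0.038706 = 3.871%.

3.871%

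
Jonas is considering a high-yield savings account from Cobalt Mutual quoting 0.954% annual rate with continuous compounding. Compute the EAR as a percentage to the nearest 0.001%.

With continuous compounding, EAR = e^0.00954 − 1.
e^0.00954 = 1.009586, so EAR = 0.009586 = 0.959%.

0.959%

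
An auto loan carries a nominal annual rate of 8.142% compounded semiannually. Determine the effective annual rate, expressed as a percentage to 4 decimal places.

8.3077%

EAR = (1 + 0.08142/2)^2 − 1.
= (1 + 0.040710)^2 − 1 = 1.083077 − 1 = 8.3077%.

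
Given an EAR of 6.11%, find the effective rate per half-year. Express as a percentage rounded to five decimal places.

The per-half-year rate i satisfies (1 + i)^2 = 1 + 0.0611.
i = 1.0611^(1/2) − 1 = 0.0300971 = 3.00971%.

3.00971%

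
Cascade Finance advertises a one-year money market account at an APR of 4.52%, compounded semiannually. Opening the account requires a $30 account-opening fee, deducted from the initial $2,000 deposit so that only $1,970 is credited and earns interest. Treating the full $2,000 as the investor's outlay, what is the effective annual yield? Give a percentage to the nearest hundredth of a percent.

3.00%

Value after one year: 1,970 × (1 + 0.0452/2)^2 = 1,970 × 1.045711 = $2,060.05.
Effective yield on the $2,000 outlay: 2,060.05 / 2,000 − 1 = 0.030025 = 3.00%.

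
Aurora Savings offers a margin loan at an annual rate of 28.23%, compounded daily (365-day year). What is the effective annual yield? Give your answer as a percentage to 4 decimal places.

32.6032%

EAR = (1 + 0.2823/365)^365 − 1.
= (1 + 0.000773)^365 − 1 = 1.326032 − 1 = 32.6032%.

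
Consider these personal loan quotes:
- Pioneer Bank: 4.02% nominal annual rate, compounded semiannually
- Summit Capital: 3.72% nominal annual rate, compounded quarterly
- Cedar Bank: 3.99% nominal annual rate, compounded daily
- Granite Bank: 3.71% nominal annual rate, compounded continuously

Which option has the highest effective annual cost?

Pioneer Bank: (1 + 0.0402/2)^2 − 1 = 4.060%
Summit Capital: (1 + 0.0372/4)^4 − 1 = 3.772%
Cedar Bank: (1 + 0.0399/365)^365 − 1 = 4.070%
Granite Bank: e^0.0371 − 1 = 3.780%
The highest effective annual rate is Cedar Bank at 4.070%.

Cedar Bank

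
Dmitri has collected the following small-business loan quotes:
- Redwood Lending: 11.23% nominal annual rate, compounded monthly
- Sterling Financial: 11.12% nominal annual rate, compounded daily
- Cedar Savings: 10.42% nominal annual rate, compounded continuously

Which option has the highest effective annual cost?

Redwood Lending: (1 + 0.1123/12)^12 − 1 = 11.826%
Sterling Financial: (1 + 0.1112/365)^365 − 1 = 11.760%
Cedar Savings: e^0.1042 − 1 = 10.982%
The highest effective annual rate is Redwood Lending at 11.826%.

Redwood Lending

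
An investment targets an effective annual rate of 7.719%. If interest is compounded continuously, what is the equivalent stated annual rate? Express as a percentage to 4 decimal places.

7.4356%

Continuous: nominal r satisfies e^r − 1 = 0.07719.
r = ln(1 + 0.07719) = ln(1.07719) = 0.074356 = 7.4356%.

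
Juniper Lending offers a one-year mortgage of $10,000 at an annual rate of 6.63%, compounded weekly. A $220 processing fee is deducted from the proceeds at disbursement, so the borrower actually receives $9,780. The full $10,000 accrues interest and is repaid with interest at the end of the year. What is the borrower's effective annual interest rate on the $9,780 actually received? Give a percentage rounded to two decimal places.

Amount owed after one year: 10,000 × (1 + 0.0663/52)^52 = 10,000 × 1.068502 = $10,685.02.
Effective rate on net proceeds: 10,685.02 / 9,780 − 1 = 0.092538 = 9.25%.

9.25%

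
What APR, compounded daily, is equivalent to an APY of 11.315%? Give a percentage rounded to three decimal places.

(1 + r/365)^365 − 1 = 0.11315, so 1 + r/365 = 1.11315^(1/365).
r/365 = 0.000294, so r = 0.107210 = 10.721%.

10.721%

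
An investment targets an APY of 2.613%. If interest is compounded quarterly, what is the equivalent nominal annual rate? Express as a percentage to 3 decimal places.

2.588%

(1 + r/4)^4 − 1 = 0.02613, so 1 + r/4 = 1.02613^(1/4).
r/4 = 0.006469, so r = 0.025878 = 2.588%.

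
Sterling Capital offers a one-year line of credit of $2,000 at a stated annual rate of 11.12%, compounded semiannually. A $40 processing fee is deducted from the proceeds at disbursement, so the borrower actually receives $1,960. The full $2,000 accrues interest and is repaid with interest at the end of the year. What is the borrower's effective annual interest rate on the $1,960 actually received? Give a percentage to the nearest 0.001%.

13.703%

Amount owed after one year: 2,000 × (1 + 0.1112/2)^2 = 2,000 × 1.114291 = $2,228.58.
Effective rate on net proceeds: 2,228.58 / 1,960 − 1 = 0.137032 = 13.703%.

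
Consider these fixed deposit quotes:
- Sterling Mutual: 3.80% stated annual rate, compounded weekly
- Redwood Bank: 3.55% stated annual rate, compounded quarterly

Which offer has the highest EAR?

Sterling Mutual

Sterling Mutual: (1 + 0.0380/52)^52 − 1 = 3.872%
Redwood Bank: (1 + 0.0355/4)^4 − 1 = 3.598%
The highest effective annual rate is Sterling Mutual at 3.872%.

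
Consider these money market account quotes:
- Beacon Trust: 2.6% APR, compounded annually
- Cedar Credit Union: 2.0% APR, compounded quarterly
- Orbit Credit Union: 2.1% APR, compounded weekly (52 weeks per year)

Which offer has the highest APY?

Beacon Trust

Beacon Trust: compounded annually, EAR = 2.600%
Cedar Credit Union: (1 + 0.020/4)^4 − 1 = 2.015%
Orbit Credit Union: (1 + 0.021/52)^52 − 1 = 2.122%
The highest effective annual rate is Beacon Trust at 2.600%.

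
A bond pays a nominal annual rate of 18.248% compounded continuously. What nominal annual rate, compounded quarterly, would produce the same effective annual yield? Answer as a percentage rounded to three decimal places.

18.671%

EAR under continuous compounding: e^0.18248 − 1 = 0.200190.
Solve (1 + r/4)^4 = 1.200190: r/4 = 1.200190^(1/4) − 1 = 0.046677, so r = 0.186706 = 18.671%.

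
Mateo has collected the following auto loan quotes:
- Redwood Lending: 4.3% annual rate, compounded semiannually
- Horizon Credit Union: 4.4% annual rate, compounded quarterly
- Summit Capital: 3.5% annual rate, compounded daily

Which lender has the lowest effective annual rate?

Redwood Lending: (1 + 0.043/2)^2 − 1 = 4.346%
Horizon Credit Union: (1 + 0.044/4)^4 − 1 = 4.473%
Summit Capital: (1 + 0.035/365)^365 − 1 = 3.562%
The lowest effective annual rate is Summit Capital at 3.562%.

Summit Capital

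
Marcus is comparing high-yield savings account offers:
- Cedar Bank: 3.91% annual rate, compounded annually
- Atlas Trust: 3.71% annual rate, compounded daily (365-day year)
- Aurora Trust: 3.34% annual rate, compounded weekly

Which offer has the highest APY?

Cedar Bank

Cedar Bank: compounded annually, EAR = 3.910%
Atlas Trust: (1 + 0.0371/365)^365 − 1 = 3.779%
Aurora Trust: (1 + 0.0334/52)^52 − 1 = 3.395%
The highest effective annual rate is Cedar Bank at 3.910%.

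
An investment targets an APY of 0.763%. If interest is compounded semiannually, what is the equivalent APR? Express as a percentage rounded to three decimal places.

(1 + r/2)^2 − 1 = 0.00763, so 1 + r/2 = 1.00763^(1/2).
r/2 = 0.003808, so r = 0.007616 = 0.762%.

0.762%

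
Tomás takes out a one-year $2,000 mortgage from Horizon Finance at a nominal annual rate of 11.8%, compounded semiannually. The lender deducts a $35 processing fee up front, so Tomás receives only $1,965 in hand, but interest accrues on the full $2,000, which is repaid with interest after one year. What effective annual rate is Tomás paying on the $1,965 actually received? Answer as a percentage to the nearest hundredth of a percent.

Amount owed after one year: 2,000 × (1 + 0.118/2)^2 = 2,000 × 1.121481 = $2,242.96.
Effective rate on net proceeds: 2,242.96 / 1,965 − 1 = 0.141456 = 14.15%.

14.15%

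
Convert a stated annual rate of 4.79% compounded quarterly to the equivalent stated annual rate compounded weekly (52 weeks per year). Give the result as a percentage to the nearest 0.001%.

EAR = (1 + 0.0479/4)^4 − 1 = 0.048767.
Solve (1 + r/52)^52 = 1.048767: r/52 = 1.048767^(1/52) − 1 = 0.000916, so r = 0.047637 = 4.764%.

4.764%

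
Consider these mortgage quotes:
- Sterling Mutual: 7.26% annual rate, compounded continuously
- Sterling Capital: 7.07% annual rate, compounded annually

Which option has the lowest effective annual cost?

Sterling Mutual: e^0.0726 − 1 = 7.530%
Sterling Capital: compounded annually, EAR = 7.070%
The lowest effective annual rate is Sterling Capital at 7.070%.

Sterling Capital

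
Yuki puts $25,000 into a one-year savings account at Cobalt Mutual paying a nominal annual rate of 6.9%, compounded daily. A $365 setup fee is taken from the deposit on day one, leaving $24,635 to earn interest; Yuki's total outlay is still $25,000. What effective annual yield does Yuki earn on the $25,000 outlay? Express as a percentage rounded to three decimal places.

5.579%

Value after one year: 24,635 × (1 + 0.069/365)^365 = 24,635 × 1.071429 = $26,394.66.
Effective yield on the $25,000 outlay: 26,394.66 / 25,000 − 1 = 0.055786 = 5.579%.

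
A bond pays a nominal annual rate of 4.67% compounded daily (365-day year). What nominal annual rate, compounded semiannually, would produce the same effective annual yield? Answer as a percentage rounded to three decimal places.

EAR = (1 + 0.0467/365)^365 − 1 = 0.047804.
Solve (1 + r/2)^2 = 1.047804: r/2 = 1.047804^(1/2) − 1 = 0.023623, so r = 0.047246 = 4.725%.

4.725%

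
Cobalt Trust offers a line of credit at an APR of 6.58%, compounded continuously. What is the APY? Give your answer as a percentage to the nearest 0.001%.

6.801%

With continuous compounding, EAR = e^0.0658 − 1.
e^0.0658 = 1.068013, so EAR = 0.068013 = 6.801%.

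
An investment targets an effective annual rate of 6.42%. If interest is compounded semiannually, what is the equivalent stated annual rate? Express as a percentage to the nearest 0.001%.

(1 + r/2)^2 − 1 = 0.0642, so 1 + r/2 = 1.0642^(1/2).
r/2 = 0.031601, so r = 0.063201 = 6.320%.

6.320%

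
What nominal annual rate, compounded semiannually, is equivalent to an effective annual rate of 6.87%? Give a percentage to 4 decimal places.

(1 + r/2)^2 − 1 = 0.0687, so 1 + r/2 = 1.0687^(1/2).
r/2 = 0.033779, so r = 0.067559 = 6.7559%.

6.7559%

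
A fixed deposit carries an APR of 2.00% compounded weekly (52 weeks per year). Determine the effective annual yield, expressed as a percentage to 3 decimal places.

2.020%

EAR = (1 + 0.0200/52)^52 − 1.
= (1 + 0.000385)^52 − 1 = 1.020197 − 1 = 2.020%.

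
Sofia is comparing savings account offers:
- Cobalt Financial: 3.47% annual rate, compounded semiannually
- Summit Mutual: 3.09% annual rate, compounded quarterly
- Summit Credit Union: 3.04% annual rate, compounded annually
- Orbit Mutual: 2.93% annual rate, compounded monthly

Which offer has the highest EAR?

Cobalt Financial: (1 + 0.0347/2)^2 − 1 = 3.500%
Summit Mutual: (1 + 0.0309/4)^4 − 1 = 3.126%
Summit Credit Union: compounded annually, EAR = 3.040%
Orbit Mutual: (1 + 0.0293/12)^12 − 1 = 2.970%
The highest effective annual rate is Cobalt Financial at 3.500%.

Cobalt Financial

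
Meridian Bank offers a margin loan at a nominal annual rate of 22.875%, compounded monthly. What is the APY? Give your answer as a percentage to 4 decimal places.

25.4324%

EAR = (1 + 0.22875/12)^12 − 1.
= (1 + 0.019062)^12 − 1 = 1.254324 − 1 = 25.4324%.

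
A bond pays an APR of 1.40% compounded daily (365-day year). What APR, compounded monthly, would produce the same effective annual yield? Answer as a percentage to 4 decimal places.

1.4008%

EAR = (1 + 0.0140/365)^365 − 1 = 0.014098.
Solve (1 + r/12)^12 = 1.014098: r/12 = 1.014098^(1/12) − 1 = 0.001167, so r = 0.014008 = 1.4008%.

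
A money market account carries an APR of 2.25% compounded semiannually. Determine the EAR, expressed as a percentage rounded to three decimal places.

EAR = (1 + 0.0225/2)^2 − 1.
= (1 + 0.011250)^2 − 1 = 1.022627 − 1 = 2.263%.

2.263%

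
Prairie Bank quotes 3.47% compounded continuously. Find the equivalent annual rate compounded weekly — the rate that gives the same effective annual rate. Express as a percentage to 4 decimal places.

3.4712%

EAR under continuous compounding: e^0.0347 − 1 = 0.035309.
Solve (1 + r/52)^52 = 1.035309: r/52 = 1.035309^(1/52) − 1 = 0.000668, so r = 0.034712 = 3.4712%.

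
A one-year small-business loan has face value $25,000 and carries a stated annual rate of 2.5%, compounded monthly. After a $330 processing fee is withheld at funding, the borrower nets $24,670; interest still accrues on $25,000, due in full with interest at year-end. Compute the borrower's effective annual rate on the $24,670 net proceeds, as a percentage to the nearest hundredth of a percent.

Amount owed after one year: 25,000 × (1 + 0.025/12)^12 = 25,000 × 1.025288 = $25,632.21.
Effective rate on net proceeds: 25,632.21 / 24,670 − 1 = 0.039003 = 3.90%.

3.90%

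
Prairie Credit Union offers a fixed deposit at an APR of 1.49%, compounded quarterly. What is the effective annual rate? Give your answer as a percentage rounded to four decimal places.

1.4983%

EAR = (1 + 0.0149/4)^4 − 1.
= (1 + 0.003725)^4 − 1 = 1.014983 − 1 = 1.4983%.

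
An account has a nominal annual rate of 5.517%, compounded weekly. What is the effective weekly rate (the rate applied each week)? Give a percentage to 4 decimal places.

With a nominal annual rate compounded weekly, the periodic rate is the nominal rate divided by 52.
i = 0.05517 / 52 = 0.0010610 = 0.1061%.

0.1061%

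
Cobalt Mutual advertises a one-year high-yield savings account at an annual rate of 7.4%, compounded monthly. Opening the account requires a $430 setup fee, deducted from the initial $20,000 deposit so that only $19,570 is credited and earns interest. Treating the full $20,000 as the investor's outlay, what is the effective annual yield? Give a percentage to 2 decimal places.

5.34%

Value after one year: 19,570 × (1 + 0.074/12)^12 = 19,570 × 1.076562 = $21,068.32.
Effective yield on the $20,000 outlay: 21,068.32 / 20,000 − 1 = 0.053416 = 5.34%.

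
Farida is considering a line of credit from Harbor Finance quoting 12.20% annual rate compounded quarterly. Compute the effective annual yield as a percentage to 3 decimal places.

EAR = (1 + 0.1220/4)^4 − 1.
= (1 + 0.030500)^4 − 1 = 1.127696 − 1 = 12.770%.

12.770%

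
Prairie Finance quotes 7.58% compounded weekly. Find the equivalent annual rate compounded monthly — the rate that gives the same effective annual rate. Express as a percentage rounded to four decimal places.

EAR = (1 + 0.0758/52)^52 − 1 = 0.078687.
Solve (1 + r/12)^12 = 1.078687: r/12 = 1.078687^(1/12) − 1 = 0.006332, so r = 0.075984 = 7.5984%.

7.5984%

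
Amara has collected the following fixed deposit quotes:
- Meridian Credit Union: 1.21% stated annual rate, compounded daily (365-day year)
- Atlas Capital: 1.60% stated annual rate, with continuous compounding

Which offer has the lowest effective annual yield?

Meridian Credit Union: (1 + 0.0121/365)^365 − 1 = 1.217%
Atlas Capital: e^0.0160 − 1 = 1.613%
The lowest effective annual rate is Meridian Credit Union at 1.217%.

Meridian Credit Union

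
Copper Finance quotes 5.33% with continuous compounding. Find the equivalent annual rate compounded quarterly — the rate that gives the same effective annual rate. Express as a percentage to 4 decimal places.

5.3657%

EAR under continuous compounding: e^0.0533 − 1 = 0.054746.
Solve (1 + r/4)^4 = 1.054746: r/4 = 1.054746^(1/4) − 1 = 0.013414, so r = 0.053657 = 5.3657%.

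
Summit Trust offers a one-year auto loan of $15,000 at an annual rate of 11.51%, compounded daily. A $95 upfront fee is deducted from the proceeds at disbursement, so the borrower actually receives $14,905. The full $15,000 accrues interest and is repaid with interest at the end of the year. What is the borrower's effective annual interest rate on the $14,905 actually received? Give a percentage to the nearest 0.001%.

Amount owed after one year: 15,000 × (1 + 0.1151/365)^365 = 15,000 × 1.121965 = $16,829.48.
Effective rate on net proceeds: 16,829.48 / 14,905 − 1 = 0.129116 = 12.912%.

12.912%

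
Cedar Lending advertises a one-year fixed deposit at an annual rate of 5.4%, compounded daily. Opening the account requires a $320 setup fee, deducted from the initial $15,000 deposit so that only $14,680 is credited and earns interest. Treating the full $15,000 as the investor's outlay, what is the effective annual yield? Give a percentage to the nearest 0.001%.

Value after one year: 14,680 × (1 + 0.054/365)^365 = 14,680 × 1.055480 = $15,494.45.
Effective yield on the $15,000 outlay: 15,494.45 / 15,000 − 1 = 0.032963 = 3.296%.

3.296%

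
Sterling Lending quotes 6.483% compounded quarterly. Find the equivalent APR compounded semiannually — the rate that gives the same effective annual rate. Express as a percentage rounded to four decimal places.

6.5355%

EAR = (1 + 0.06483/4)^4 − 1 = 0.066423.
Solve (1 + r/2)^2 = 1.066423: r/2 = 1.066423^(1/2) − 1 = 0.032678, so r = 0.065355 = 6.5355%.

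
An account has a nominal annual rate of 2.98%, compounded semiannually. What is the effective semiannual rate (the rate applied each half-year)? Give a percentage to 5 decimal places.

1.49000%

With a nominal annual rate compounded semiannually, the periodic rate is the nominal rate divided by 2.
i = 0.0298 / 2 = 0.0149000 = 1.49000%.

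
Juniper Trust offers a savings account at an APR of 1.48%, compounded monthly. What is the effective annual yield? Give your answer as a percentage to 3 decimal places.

EAR = (1 + 0.0148/12)^12 − 1.
= 1.014901 − 1 = 1.490%.

1.490%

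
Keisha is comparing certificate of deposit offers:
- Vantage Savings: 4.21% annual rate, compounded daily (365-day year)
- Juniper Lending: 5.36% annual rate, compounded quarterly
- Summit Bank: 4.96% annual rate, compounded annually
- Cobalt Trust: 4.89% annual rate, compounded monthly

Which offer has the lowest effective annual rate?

Vantage Savings: (1 + 0.0421/365)^365 − 1 = 4.300%
Juniper Lending: (1 + 0.0536/4)^4 − 1 = 5.469%
Summit Bank: compounded annually, EAR = 4.960%
Cobalt Trust: (1 + 0.0489/12)^12 − 1 = 5.001%
The lowest effective annual rate is Vantage Savings at 4.300%.

Vantage Savings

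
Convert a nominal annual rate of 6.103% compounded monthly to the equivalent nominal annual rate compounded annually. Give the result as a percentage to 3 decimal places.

EAR = (1 + 0.06103/12)^12 − 1 = 0.062766.
Compounded annually, the equivalent nominal rate is the EAR itself: 6.277%.

6.277%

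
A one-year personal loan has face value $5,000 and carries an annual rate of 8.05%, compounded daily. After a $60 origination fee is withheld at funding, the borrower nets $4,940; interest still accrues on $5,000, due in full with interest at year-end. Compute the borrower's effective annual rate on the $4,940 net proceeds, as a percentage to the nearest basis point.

9.70%

Amount owed after one year: 5,000 × (1 + 0.0805/365)^365 = 5,000 × 1.083819 = $5,419.10.
Effective rate on net proceeds: 5,419.10 / 4,940 − 1 = 0.096983 = 9.70%.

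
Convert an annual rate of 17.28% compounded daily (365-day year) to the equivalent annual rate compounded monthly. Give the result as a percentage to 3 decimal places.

EAR = (1 + 0.1728/365)^365 − 1 = 0.188580.
Solve (1 + r/12)^12 = 1.188580: r/12 = 1.188580^(1/12) − 1 = 0.014501, so r = 0.174009 = 17.401%.

17.401%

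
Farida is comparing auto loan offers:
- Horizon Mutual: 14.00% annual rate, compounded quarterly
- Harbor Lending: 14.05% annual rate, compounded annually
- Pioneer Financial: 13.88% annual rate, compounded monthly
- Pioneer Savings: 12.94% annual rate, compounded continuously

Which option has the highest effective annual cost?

Horizon Mutual: (1 + 0.1400/4)^4 − 1 = 14.752%
Harbor Lending: compounded annually, EAR = 14.050%
Pioneer Financial: (1 + 0.1388/12)^12 − 1 = 14.798%
Pioneer Savings: e^0.1294 − 1 = 13.815%
The highest effective annual rate is Pioneer Financial at 14.798%.

Pioneer Financial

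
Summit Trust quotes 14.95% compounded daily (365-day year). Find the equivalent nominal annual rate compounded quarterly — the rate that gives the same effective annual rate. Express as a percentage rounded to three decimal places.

15.230%

EAR = (1 + 0.1495/365)^365 − 1 = 0.161218.
Solve (1 + r/4)^4 = 1.161218: r/4 = 1.161218^(1/4) − 1 = 0.038074, so r = 0.152297 = 15.230%.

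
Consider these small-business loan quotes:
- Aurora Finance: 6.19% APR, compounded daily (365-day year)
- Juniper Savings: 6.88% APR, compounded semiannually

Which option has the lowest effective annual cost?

Aurora Finance: (1 + 0.0619/365)^365 − 1 = 6.385%
Juniper Savings: (1 + 0.0688/2)^2 − 1 = 6.998%
The lowest effective annual rate is Aurora Finance at 6.385%.

Aurora Finance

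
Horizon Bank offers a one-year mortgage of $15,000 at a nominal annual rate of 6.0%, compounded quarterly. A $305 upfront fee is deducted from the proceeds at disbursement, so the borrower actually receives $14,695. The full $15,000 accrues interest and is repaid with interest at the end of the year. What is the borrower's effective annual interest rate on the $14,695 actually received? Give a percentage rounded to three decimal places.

8.339%

Amount owed after one year: 15,000 × (1 + 0.060/4)^4 = 15,000 × 1.061364 = $15,920.45.
Effective rate on net proceeds: 15,920.45 / 14,695 − 1 = 0.083393 = 8.339%.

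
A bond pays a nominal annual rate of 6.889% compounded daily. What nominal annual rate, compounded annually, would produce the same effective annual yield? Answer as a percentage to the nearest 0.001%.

7.131%

EAR = (1 + 0.06889/365)^365 − 1 = 0.071311.
Compounded annually, the equivalent nominal rate is the EAR itself: 7.131%.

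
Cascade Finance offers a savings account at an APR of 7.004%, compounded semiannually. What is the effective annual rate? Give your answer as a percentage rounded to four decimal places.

EAR = (1 + 0.07004/2)^2 − 1.
= 1.071266 − 1 = 7.1266%.

7.1266%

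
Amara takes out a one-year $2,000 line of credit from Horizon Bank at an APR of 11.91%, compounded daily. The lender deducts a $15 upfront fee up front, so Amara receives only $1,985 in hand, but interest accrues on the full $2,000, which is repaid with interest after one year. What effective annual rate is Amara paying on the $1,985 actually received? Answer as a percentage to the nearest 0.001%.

13.497%

Amount owed after one year: 2,000 × (1 + 0.1191/365)^365 = 2,000 × 1.126461 = $2,252.92.
Effective rate on net proceeds: 2,252.92 / 1,985 − 1 = 0.134973 = 13.497%.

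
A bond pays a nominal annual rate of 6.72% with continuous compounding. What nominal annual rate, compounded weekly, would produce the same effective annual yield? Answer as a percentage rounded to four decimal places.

EAR under continuous compounding: e^0.0672 − 1 = 0.069509.
Solve (1 + r/52)^52 = 1.069509: r/52 = 1.069509^(1/52) − 1 = 0.001293, so r = 0.067243 = 6.7243%.

6.7243%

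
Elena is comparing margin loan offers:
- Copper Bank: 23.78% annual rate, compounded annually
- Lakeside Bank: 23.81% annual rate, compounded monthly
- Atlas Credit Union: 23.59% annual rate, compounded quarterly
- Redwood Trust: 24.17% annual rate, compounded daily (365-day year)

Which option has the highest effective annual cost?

Redwood Trust

Copper Bank: compounded annually, EAR = 23.780%
Lakeside Bank: (1 + 0.2381/12)^12 − 1 = 26.588%
Atlas Credit Union: (1 + 0.2359/4)^4 − 1 = 25.760%
Redwood Trust: (1 + 0.2417/365)^365 − 1 = 27.331%
The highest effective annual rate is Redwood Trust at 27.331%.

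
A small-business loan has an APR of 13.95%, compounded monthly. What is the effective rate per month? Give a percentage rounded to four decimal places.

1.1625%

With a nominal annual rate compounded monthly, the periodic rate is the nominal rate divided by 12.
i = 0.1395 / 12 = 0.0116250 = 1.1625%.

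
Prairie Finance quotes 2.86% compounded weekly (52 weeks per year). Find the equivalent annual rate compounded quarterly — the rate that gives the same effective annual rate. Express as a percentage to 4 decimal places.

EAR = (1 + 0.0286/52)^52 − 1 = 0.029005.
Solve (1 + r/4)^4 = 1.029005: r/4 = 1.029005^(1/4) − 1 = 0.007174, so r = 0.028695 = 2.8695%.

2.8695%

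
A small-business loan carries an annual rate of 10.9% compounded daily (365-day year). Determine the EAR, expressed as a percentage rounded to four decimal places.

11.5144%

EAR = (1 + 0.109/365)^365 − 1.
= (1 + 0.000299)^365 − 1 = 1.115144 − 1 = 11.5144%.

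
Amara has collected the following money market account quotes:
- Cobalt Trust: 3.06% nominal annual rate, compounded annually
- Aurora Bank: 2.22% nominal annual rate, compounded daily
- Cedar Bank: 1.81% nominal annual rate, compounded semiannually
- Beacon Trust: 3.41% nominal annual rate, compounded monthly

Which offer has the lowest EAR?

Cobalt Trust: compounded annually, EAR = 3.060%
Aurora Bank: (1 + 0.0222/365)^365 − 1 = 2.245%
Cedar Bank: (1 + 0.0181/2)^2 − 1 = 1.818%
Beacon Trust: (1 + 0.0341/12)^12 − 1 = 3.464%
The lowest effective annual rate is Cedar Bank at 1.818%.

Cedar Bank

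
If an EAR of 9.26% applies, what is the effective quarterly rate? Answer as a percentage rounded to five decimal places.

2.23870%

The per-quarter rate i satisfies (1 + i)^4 = 1 + 0.0926.
i = 1.0926^(1/4) − 1 = 0.0223870 = 2.23870%.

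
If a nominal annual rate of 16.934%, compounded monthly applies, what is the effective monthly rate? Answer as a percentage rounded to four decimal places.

With a nominal annual rate compounded monthly, the periodic rate is the nominal rate divided by 12.
i = 0.16934 / 12 = 0.0141117 = 1.4112%.

1.4112%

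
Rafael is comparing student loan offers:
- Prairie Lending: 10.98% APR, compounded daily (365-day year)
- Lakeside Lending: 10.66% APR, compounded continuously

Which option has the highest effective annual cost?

Prairie Lending

Prairie Lending: (1 + 0.1098/365)^365 − 1 = 11.604%
Lakeside Lending: e^0.1066 − 1 = 11.249%
The highest effective annual rate is Prairie Lending at 11.604%.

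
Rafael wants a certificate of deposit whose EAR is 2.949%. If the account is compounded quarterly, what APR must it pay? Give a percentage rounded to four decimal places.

(1 + r/4)^4 − 1 = 0.02949, so 1 + r/4 = 1.02949^(1/4).
r/4 = 0.007292, so r = 0.029169 = 2.9169%.

2.9169%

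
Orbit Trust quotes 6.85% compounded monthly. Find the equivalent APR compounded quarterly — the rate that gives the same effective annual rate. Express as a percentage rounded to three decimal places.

EAR = (1 + 0.0685/12)^12 − 1 = 0.070692.
Solve (1 + r/4)^4 = 1.070692: r/4 = 1.070692^(1/4) − 1 = 0.017223, so r = 0.068892 = 6.889%.

6.889%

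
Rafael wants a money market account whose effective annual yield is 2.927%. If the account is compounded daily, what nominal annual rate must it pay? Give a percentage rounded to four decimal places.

2.8851%

(1 + r/365)^365 − 1 = 0.02927, so 1 + r/365 = 1.02927^(1/365).
r/365 = 0.000079, so r = 0.028851 = 2.8851%.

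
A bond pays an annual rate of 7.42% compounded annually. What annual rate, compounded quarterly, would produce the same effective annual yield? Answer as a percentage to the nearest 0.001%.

7.222%

Compounded annually, EAR = nominal = 0.074200.
Solve (1 + r/4)^4 = 1.074200: r/4 = 1.074200^(1/4) − 1 = 0.018055, so r = 0.072220 = 7.222%.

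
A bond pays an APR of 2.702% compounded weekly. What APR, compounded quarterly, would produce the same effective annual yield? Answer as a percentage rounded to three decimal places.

EAR = (1 + 0.02702/52)^52 − 1 = 0.027381.
Solve (1 + r/4)^4 = 1.027381: r/4 = 1.027381^(1/4) − 1 = 0.006776, so r = 0.027104 = 2.710%.

2.710%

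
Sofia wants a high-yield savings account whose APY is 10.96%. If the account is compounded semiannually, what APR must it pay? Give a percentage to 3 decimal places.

(1 + r/2)^2 − 1 = 0.1096, so 1 + r/2 = 1.1096^(1/2).
r/2 = 0.053376, so r = 0.106751 = 10.675%.

10.675%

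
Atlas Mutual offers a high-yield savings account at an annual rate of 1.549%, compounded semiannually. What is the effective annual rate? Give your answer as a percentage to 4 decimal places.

EAR = (1 + 0.01549/2)^2 − 1.
= (1 + 0.007745)^2 − 1 = 1.015550 − 1 = 1.5550%.

1.5550%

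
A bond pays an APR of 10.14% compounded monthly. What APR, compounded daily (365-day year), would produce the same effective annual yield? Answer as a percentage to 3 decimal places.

10.099%

EAR = (1 + 0.1014/12)^12 − 1 = 0.106248.
Solve (1 + r/365)^365 = 1.106248: r/365 = 1.106248^(1/365) − 1 = 0.000277, so r = 0.100988 = 10.099%.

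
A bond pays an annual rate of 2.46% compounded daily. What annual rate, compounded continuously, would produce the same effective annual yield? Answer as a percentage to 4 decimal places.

EAR = (1 + 0.0246/365)^365 − 1 = 0.024904.
Equivalent continuous rate: r = ln(1 + 0.024904) = 0.024599 = 2.4599%.

2.4599%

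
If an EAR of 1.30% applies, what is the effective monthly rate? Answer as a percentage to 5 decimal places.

The per-month rate i satisfies (1 + i)^12 = 1 + 0.0130.
i = 1.0130^(1/12) − 1 = 0.0010769 = 0.10769%.

0.10769%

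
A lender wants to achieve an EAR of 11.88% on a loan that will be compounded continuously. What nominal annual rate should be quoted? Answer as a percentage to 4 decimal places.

11.2257%

Continuous: nominal r satisfies e^r − 1 = 0.1188.
r = ln(1 + 0.1188) = ln(1.1188) = 0.112257 = 11.2257%.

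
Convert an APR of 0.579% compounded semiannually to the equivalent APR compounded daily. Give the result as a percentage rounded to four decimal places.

0.5782%

EAR = (1 + 0.00579/2)^2 − 1 = 0.005798.
Solve (1 + r/365)^365 = 1.005798: r/365 = 1.005798^(1/365) − 1 = 0.000016, so r = 0.005782 = 0.5782%.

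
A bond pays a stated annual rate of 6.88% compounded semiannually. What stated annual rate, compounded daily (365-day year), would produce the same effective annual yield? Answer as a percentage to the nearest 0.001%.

6.765%

EAR = (1 + 0.0688/2)^2 − 1 = 0.069983.
Solve (1 + r/365)^365 = 1.069983: r/365 = 1.069983^(1/365) − 1 = 0.000185, so r = 0.067649 = 6.765%.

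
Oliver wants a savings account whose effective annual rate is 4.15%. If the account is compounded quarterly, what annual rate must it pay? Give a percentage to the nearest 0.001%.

(1 + r/4)^4 − 1 = 0.0415, so 1 + r/4 = 1.0415^(1/4).
r/4 = 0.010217, so r = 0.040869 = 4.087%.

4.087%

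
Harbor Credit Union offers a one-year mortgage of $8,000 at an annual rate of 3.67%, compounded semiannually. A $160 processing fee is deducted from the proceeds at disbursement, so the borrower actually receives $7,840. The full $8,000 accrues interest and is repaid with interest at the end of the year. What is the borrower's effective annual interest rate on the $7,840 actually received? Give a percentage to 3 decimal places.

Amount owed after one year: 8,000 × (1 + 0.0367/2)^2 = 8,000 × 1.037037 = $8,296.29.
Effective rate on net proceeds: 8,296.29 / 7,840 − 1 = 0.058201 = 5.820%.

5.820%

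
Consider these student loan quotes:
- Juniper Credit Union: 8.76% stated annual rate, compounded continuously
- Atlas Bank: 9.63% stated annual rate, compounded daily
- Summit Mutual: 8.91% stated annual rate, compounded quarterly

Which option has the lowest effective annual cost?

Juniper Credit Union: e^0.0876 − 1 = 9.155%
Atlas Bank: (1 + 0.0963/365)^365 − 1 = 10.108%
Summit Mutual: (1 + 0.0891/4)^4 − 1 = 9.212%
The lowest effective annual rate is Juniper Credit Union at 9.155%.

Juniper Credit Union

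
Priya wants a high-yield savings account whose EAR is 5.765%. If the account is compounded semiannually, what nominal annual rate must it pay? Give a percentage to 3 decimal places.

5.684%

(1 + r/2)^2 − 1 = 0.05765, so 1 + r/2 = 1.05765^(1/2).
r/2 = 0.028421, so r = 0.056842 = 5.684%.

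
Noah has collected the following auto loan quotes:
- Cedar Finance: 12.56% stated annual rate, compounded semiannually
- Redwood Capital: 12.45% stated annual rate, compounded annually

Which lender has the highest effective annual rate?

Cedar Finance: (1 + 0.1256/2)^2 − 1 = 12.954%
Redwood Capital: compounded annually, EAR = 12.450%
The highest effective annual rate is Cedar Finance at 12.954%.

Cedar Finance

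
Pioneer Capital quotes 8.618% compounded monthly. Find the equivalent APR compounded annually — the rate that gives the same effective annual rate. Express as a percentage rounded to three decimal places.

8.967%

EAR = (1 + 0.08618/12)^12 − 1 = 0.089667.
Compounded annually, the equivalent nominal rate is the EAR itself: 8.967%.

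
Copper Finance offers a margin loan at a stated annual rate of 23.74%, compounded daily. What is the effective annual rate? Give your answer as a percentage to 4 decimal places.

EAR = (1 + 0.2374/365)^365 − 1.
= (1 + 0.000650)^365 − 1 = 1.267850 − 1 = 26.7850%.

26.7850%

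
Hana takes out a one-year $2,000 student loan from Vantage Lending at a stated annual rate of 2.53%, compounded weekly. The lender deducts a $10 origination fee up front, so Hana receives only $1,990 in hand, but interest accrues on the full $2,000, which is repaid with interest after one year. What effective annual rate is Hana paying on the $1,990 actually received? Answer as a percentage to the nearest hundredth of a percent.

Amount owed after one year: 2,000 × (1 + 0.0253/52)^52 = 2,000 × 1.025616 = $2,051.23.
Effective rate on net proceeds: 2,051.23 / 1,990 − 1 = 0.030770 = 3.08%.

3.08%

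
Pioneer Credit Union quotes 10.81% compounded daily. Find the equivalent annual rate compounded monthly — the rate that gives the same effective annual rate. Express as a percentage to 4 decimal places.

EAR = (1 + 0.1081/365)^365 − 1 = 0.114141.
Solve (1 + r/12)^12 = 1.114141: r/12 = 1.114141^(1/12) − 1 = 0.009048, so r = 0.108572 = 10.8572%.

10.8572%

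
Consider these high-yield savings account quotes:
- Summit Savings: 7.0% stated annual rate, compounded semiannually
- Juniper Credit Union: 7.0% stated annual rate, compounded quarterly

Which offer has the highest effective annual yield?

Juniper Credit Union

Summit Savings: (1 + 0.070/2)^2 − 1 = 7.122%
Juniper Credit Union: (1 + 0.070/4)^4 − 1 = 7.186%
The highest effective annual rate is Juniper Credit Union at 7.186%.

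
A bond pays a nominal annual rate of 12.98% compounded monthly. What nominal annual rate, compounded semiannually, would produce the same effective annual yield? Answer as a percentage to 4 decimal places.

EAR = (1 + 0.1298/12)^12 − 1 = 0.137807.
Solve (1 + r/2)^2 = 1.137807: r/2 = 1.137807^(1/2) − 1 = 0.066681, so r = 0.133361 = 13.3361%.

13.3361%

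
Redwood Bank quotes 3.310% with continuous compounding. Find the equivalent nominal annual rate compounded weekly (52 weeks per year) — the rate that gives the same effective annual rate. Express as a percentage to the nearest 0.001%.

3.311%

EAR under continuous compounding: e^0.03310 − 1 = 0.033654.
Solve (1 + r/52)^52 = 1.033654: r/52 = 1.033654^(1/52) − 1 = 0.000637, so r = 0.033111 = 3.311%.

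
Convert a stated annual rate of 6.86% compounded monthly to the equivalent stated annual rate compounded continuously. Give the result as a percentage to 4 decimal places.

EAR = (1 + 0.0686/12)^12 − 1 = 0.070799.
Equivalent continuous rate: r = ln(1 + 0.070799) = 0.068405 = 6.8405%.

6.8405%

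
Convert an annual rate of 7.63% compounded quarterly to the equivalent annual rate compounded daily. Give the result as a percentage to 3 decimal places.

7.559%

EAR = (1 + 0.0763/4)^4 − 1 = 0.078511.
Solve (1 + r/365)^365 = 1.078511: r/365 = 1.078511^(1/365) − 1 = 0.000207, so r = 0.075589 = 7.559%.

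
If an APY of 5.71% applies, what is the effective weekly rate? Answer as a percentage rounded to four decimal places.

The per-week rate i satisfies (1 + i)^52 = 1 + 0.0571.
i = 1.0571^(1/52) − 1 = 0.0010684 = 0.1068%.

0.1068%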